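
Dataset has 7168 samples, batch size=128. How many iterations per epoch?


Iterations per epoch = dataset_size / batch_size
= 7168 / 128
= 56

56


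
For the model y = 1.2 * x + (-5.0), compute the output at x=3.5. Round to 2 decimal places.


y = 1.2 * 3.5 + (-5.0)
= 4.2 + (-5.0)
= -0.80

-0.80


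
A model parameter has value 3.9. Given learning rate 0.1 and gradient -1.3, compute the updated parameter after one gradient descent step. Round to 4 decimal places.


w_new = w_old - lr * gradient
= 3.9 - 0.1 * -1.3
= 3.9 - (-0.13)
= 4.0300

4.0300


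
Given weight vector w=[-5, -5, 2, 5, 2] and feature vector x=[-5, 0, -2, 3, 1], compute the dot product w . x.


Element-wise products:
-5 * -5 = 25
-5 * 0 = 0
2 * -2 = -4
5 * 3 = 15
2 * 1 = 2
Sum = 25 + 0 + -4 + 15 + 2
= 38

38


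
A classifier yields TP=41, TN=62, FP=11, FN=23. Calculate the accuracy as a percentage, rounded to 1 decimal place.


Accuracy = (TP + TN) / (TP + TN + FP + FN) * 100
= (41 + 62) / (41 + 62 + 11 + 23)
= 103 / 137
= 0.7518
= 75.2%

75.2


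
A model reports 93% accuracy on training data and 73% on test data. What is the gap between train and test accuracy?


Gap = train_accuracy - test_accuracy
= 93 - 73
= 20%
This gap suggests the model is overfitting.

20


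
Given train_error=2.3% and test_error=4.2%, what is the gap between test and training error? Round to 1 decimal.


Generalization gap = test_error - train_error
= 4.2 - 2.3
= 1.9%
A small gap suggests good generalization.

1.9


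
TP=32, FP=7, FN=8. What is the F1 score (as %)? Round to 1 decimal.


Precision = TP / (TP + FP) = 32 / 39 = 0.8205
Recall = TP / (TP + FN) = 32 / 40 = 0.8
F1 = 2 * P * R / (P + R)
= 2 * 0.8205 * 0.8 / (0.8205 + 0.8)
= 1.3128 / 1.6205
= 0.8101
As percentage: 81.0%

81.0


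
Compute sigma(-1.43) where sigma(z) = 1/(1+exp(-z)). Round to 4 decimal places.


sigmoid(z) = 1 / (1 + exp(-z))
exp(-(-1.43)) = exp(1.43) = 4.1787
1 + 4.1787 = 5.1787
1 / 5.1787 = 0.1931

0.1931


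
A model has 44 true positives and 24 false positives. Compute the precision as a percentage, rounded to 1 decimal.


Precision = TP / (TP + FP) * 100
= 44 / (44 + 24)
= 44 / 68
= 0.6471
= 64.7%

64.7


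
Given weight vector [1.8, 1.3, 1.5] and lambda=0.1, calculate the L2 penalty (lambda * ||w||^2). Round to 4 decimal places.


Squaring each weight:
1.8^2 = 3.24
1.3^2 = 1.69
1.5^2 = 2.25
Sum of squares = 7.18
Penalty = 0.1 * 7.18 = 0.7180

0.7180


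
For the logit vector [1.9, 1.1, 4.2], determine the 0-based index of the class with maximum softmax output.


Softmax is a monotonic transformation, so it preserves the argmax.
We need to find the index of the maximum logit.
Index 0: 1.9
Index 1: 1.1
Index 2: 4.2
Maximum logit = 4.2 at index 2

2


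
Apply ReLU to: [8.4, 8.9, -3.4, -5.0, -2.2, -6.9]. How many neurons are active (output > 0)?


ReLU(x) = max(0, x) for each element:
ReLU(8.4) = 8.4
ReLU(8.9) = 8.9
ReLU(-3.4) = 0
ReLU(-5.0) = 0
ReLU(-2.2) = 0
ReLU(-6.9) = 0
Active neurons (>0): 2

2


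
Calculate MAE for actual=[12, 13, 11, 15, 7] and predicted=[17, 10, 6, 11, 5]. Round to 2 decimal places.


Absolute errors: [5, 3, 5, 4, 2]
Sum of absolute errors = 19
MAE = 19 / 5 = 3.80

3.80


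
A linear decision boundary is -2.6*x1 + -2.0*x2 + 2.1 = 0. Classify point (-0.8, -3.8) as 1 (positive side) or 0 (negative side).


Compute -2.6 * -0.8 + -2.0 * -3.8 + 2.1
= 2.08 + 7.6 + 2.1
= 11.78
Since 11.78 >= 0, the point is on the positive side.

1


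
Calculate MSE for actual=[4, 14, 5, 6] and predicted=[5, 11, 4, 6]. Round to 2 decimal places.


Differences: [-1, 3, 1, 0]
Squared errors: [1, 9, 1, 0]
Sum of squared errors = 11
MSE = 11 / 4 = 2.75

2.75


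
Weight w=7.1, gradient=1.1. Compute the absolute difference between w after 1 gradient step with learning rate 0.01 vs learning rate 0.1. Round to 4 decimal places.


With lr=0.01: w_new = 7.1 - 0.01 * 1.1 = 7.089
With lr=0.1: w_new = 7.1 - 0.1 * 1.1 = 6.99
Absolute difference = |7.089 - 6.99|
= 0.0990

0.0990


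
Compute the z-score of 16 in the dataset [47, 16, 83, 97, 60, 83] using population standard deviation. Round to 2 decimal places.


Mean = (47 + 16 + 83 + 97 + 60 + 83) / 6 = 64.3333
Variance = sum((x_i - mean)^2) / n = 736.5556
Std = sqrt(736.5556) = 27.1396
Z = (x - mean) / std
= (16 - 64.3333) / 27.1396
= -48.3333 / 27.1396
= -1.78

-1.78


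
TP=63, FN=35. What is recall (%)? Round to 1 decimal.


Recall = TP / (TP + FN) * 100
= 63 / (63 + 35)
= 63 / 98
= 0.6429
= 64.3%

64.3


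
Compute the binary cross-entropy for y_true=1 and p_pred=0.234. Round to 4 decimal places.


For y=1: Loss = -log(p)
= -log(0.234)
= -(-1.4524)
= 1.4524

1.4524


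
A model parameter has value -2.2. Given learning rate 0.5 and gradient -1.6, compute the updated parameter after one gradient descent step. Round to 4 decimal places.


w_new = w_old - lr * gradient
= -2.2 - 0.5 * -1.6
= -2.2 - (-0.8)
= -1.4000

-1.4000


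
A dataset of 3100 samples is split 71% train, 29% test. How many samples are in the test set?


Train samples = 3100 * 71% = 2201
Test samples = 3100 - 2201
= 899

899


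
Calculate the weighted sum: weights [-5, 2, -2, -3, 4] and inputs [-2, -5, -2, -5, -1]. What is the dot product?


Element-wise products:
-5 * -2 = 10
2 * -5 = -10
-2 * -2 = 4
-3 * -5 = 15
4 * -1 = -4
Sum = 10 + -10 + 4 + 15 + -4
= 15

15


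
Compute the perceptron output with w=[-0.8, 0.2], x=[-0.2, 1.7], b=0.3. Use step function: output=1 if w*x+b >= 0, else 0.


z = w . x + b
= -0.8*-0.2 + 0.2*1.7 + 0.3
= 0.16 + 0.34 + 0.3
= 0.5 + 0.3
= 0.8
Since z = 0.8 >= 0, output = 1

1


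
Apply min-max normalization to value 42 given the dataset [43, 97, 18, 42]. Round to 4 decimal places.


Min = 18, Max = 97
Range = 97 - 18 = 79
Scaled = (x - min) / (max - min)
= (42 - 18) / 79
= 24 / 79
= 0.3038

0.3038


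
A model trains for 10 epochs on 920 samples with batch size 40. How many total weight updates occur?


Iterations per epoch = 920 / 40 = 23
Total updates = iterations_per_epoch * epochs
= 23 * 10
= 230

230


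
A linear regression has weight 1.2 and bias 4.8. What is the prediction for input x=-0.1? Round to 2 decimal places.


y = 1.2 * -0.1 + (4.8)
= -0.12 + (4.8)
= 4.68

4.68


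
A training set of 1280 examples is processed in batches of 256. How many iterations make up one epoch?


Iterations per epoch = dataset_size / batch_size
= 1280 / 256
= 5

5


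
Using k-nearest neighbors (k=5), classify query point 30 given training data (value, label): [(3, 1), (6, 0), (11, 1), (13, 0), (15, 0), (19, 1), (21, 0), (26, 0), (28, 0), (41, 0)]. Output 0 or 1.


Distances from query 30:
Point 28 (class 0): distance = 2
Point 26 (class 0): distance = 4
Point 21 (class 0): distance = 9
Point 41 (class 0): distance = 11
Point 19 (class 1): distance = 11
K=5 nearest neighbors: classes = [0, 0, 0, 0, 1]
Votes for class 1: 1 / 5
Majority vote => class 0

0


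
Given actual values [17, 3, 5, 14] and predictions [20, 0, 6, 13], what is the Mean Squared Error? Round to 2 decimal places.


Differences: [-3, 3, -1, 1]
Squared errors: [9, 9, 1, 1]
Sum of squared errors = 20
MSE = 20 / 4 = 5.00

5.00


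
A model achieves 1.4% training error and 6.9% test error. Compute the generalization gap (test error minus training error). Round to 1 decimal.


Generalization gap = test_error - train_error
= 6.9 - 1.4
= 5.5%
A moderate gap.

5.5


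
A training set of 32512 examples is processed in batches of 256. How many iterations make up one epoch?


Iterations per epoch = dataset_size / batch_size
= 32512 / 256
= 127

127


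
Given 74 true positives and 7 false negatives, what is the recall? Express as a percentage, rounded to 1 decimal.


Recall = TP / (TP + FN) * 100
= 74 / (74 + 7)
= 74 / 81
= 0.9136
= 91.4%

91.4


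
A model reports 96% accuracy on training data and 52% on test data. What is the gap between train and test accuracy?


Gap = train_accuracy - test_accuracy
= 96 - 52
= 44%
This large gap strongly indicates overfitting.

44


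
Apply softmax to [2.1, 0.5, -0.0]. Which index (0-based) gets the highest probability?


Softmax is a monotonic transformation, so it preserves the argmax.
We need to find the index of the maximum logit.
Index 0: 2.1
Index 1: 0.5
Index 2: -0.0
Maximum logit = 2.1 at index 0

0


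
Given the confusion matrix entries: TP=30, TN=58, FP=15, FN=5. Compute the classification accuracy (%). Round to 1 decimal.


Accuracy = (TP + TN) / (TP + TN + FP + FN) * 100
= (30 + 58) / (30 + 58 + 15 + 5)
= 88 / 108
= 0.8148
= 81.5%

81.5


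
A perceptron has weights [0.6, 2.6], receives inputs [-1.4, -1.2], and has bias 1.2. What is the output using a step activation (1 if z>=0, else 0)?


z = w . x + b
= 0.6*-1.4 + 2.6*-1.2 + 1.2
= -0.84 + -3.12 + 1.2
= -3.96 + 1.2
= -2.76
Since z = -2.76 < 0, output = 0

0


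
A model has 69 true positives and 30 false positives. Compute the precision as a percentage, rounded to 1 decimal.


Precision = TP / (TP + FP) * 100
= 69 / (69 + 30)
= 69 / 99
= 0.697
= 69.7%

69.7


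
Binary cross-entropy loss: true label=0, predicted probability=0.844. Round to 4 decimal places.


For y=0: Loss = -log(1-p)
= -log(1 - 0.844)
= -log(0.156)
= -(-1.8579)
= 1.8579

1.8579


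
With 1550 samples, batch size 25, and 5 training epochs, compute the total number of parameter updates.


Iterations per epoch = 1550 / 25 = 62
Total updates = iterations_per_epoch * epochs
= 62 * 5
= 310

310


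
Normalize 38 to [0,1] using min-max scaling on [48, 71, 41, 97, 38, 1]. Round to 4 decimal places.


Min = 1, Max = 97
Range = 97 - 1 = 96
Scaled = (x - min) / (max - min)
= (38 - 1) / 96
= 37 / 96
= 0.3854

0.3854


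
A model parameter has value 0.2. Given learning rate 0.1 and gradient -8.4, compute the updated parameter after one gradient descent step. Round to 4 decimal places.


w_new = w_old - lr * gradient
= 0.2 - 0.1 * -8.4
= 0.2 - (-0.84)
= 1.0400

1.0400


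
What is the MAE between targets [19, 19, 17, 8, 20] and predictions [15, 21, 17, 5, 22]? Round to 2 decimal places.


Absolute errors: [4, 2, 0, 3, 2]
Sum of absolute errors = 11
MAE = 11 / 5 = 2.20

2.20


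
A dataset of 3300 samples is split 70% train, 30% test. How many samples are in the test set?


Train samples = 3300 * 70% = 2310
Test samples = 3300 - 2310
= 990

990


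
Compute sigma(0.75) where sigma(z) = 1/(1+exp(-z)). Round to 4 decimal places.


sigmoid(z) = 1 / (1 + exp(-z))
exp(-(0.75)) = exp(-0.75) = 0.4724
1 + 0.4724 = 1.4724
1 / 1.4724 = 0.6792

0.6792


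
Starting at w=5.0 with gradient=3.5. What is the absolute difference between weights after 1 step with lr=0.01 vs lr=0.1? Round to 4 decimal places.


With lr=0.01: w_new = 5.0 - 0.01 * 3.5 = 4.965
With lr=0.1: w_new = 5.0 - 0.1 * 3.5 = 4.65
Absolute difference = |4.965 - 4.65|
= 0.3150

0.3150


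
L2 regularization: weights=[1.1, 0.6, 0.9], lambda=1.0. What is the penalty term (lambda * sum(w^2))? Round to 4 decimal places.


Squaring each weight:
1.1^2 = 1.21
0.6^2 = 0.36
0.9^2 = 0.81
Sum of squares = 2.38
Penalty = 1.0 * 2.38 = 2.3800

2.3800


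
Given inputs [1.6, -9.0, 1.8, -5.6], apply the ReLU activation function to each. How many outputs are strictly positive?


ReLU(x) = max(0, x) for each element:
ReLU(1.6) = 1.6
ReLU(-9.0) = 0
ReLU(1.8) = 1.8
ReLU(-5.6) = 0
Active neurons (>0): 2

2


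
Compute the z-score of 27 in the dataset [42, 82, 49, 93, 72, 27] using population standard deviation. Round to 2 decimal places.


Mean = (42 + 82 + 49 + 93 + 72 + 27) / 6 = 60.8333
Variance = sum((x_i - mean)^2) / n = 541.1389
Std = sqrt(541.1389) = 23.2624
Z = (x - mean) / std
= (27 - 60.8333) / 23.2624
= -33.8333 / 23.2624
= -1.45

-1.45


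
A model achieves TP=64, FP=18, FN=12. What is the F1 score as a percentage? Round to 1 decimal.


Precision = TP / (TP + FP) = 64 / 82 = 0.7805
Recall = TP / (TP + FN) = 64 / 76 = 0.8421
F1 = 2 * P * R / (P + R)
= 2 * 0.7805 * 0.8421 / (0.7805 + 0.8421)
= 1.3145 / 1.6226
= 0.8101
As percentage: 81.0%

81.0


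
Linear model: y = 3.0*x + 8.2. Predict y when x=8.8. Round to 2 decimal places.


y = 3.0 * 8.8 + (8.2)
= 26.4 + (8.2)
= 34.60

34.60


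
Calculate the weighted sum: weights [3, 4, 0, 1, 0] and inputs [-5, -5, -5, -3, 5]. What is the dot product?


Element-wise products:
3 * -5 = -15
4 * -5 = -20
0 * -5 = 0
1 * -3 = -3
0 * 5 = 0
Sum = -15 + -20 + 0 + -3 + 0
= -38

-38


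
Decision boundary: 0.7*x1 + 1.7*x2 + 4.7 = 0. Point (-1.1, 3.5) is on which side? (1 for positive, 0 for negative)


Compute 0.7 * -1.1 + 1.7 * 3.5 + 4.7
= -0.77 + 5.95 + 4.7
= 9.88
Since 9.88 >= 0, the point is on the positive side.

1


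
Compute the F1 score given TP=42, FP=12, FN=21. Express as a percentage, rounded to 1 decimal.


Precision = TP / (TP + FP) = 42 / 54 = 0.7778
Recall = TP / (TP + FN) = 42 / 63 = 0.6667
F1 = 2 * P * R / (P + R)
= 2 * 0.7778 * 0.6667 / (0.7778 + 0.6667)
= 1.037 / 1.4444
= 0.7179
As percentage: 71.8%

71.8


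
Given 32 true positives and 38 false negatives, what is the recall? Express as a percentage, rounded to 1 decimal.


Recall = TP / (TP + FN) * 100
= 32 / (32 + 38)
= 32 / 70
= 0.4571
= 45.7%

45.7


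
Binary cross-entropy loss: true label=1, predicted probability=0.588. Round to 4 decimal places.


For y=1: Loss = -log(p)
= -log(0.588)
= -(-0.531)
= 0.5310

0.5310


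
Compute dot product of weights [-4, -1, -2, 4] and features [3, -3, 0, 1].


Element-wise products:
-4 * 3 = -12
-1 * -3 = 3
-2 * 0 = 0
4 * 1 = 4
Sum = -12 + 3 + 0 + 4
= -5

-5


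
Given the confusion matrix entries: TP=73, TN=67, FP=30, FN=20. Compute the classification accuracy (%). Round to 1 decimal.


Accuracy = (TP + TN) / (TP + TN + FP + FN) * 100
= (73 + 67) / (73 + 67 + 30 + 20)
= 140 / 190
= 0.7368
= 73.7%

73.7


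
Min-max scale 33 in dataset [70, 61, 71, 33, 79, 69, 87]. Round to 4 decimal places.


Min = 33, Max = 87
Range = 87 - 33 = 54
Scaled = (x - min) / (max - min)
= (33 - 33) / 54
= 0 / 54
= 0.0000

0.0000


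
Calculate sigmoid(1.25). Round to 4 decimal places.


sigmoid(z) = 1 / (1 + exp(-z))
exp(-(1.25)) = exp(-1.25) = 0.2865
1 + 0.2865 = 1.2865
1 / 1.2865 = 0.7773

0.7773


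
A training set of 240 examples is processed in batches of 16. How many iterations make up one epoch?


Iterations per epoch = dataset_size / batch_size
= 240 / 16
= 15

15


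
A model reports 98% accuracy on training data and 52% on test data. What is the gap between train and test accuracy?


Gap = train_accuracy - test_accuracy
= 98 - 52
= 46%
This large gap strongly indicates overfitting.

46


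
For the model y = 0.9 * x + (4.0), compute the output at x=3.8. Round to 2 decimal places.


y = 0.9 * 3.8 + (4.0)
= 3.42 + (4.0)
= 7.42

7.42


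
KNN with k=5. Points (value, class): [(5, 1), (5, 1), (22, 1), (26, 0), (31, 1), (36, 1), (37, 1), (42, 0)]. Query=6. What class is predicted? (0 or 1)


Distances from query 6:
Point 5 (class 1): distance = 1
Point 5 (class 1): distance = 1
Point 22 (class 1): distance = 16
Point 26 (class 0): distance = 20
Point 31 (class 1): distance = 25
K=5 nearest neighbors: classes = [1, 1, 1, 0, 1]
Votes for class 1: 4 / 5
Majority vote => class 1

1


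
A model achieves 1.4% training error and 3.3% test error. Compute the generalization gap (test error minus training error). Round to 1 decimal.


Generalization gap = test_error - train_error
= 3.3 - 1.4
= 1.9%
A small gap suggests good generalization.

1.9


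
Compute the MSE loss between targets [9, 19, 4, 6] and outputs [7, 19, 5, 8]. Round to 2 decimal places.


Differences: [2, 0, -1, -2]
Squared errors: [4, 0, 1, 4]
Sum of squared errors = 9
MSE = 9 / 4 = 2.25

2.25


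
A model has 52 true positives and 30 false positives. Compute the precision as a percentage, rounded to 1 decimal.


Precision = TP / (TP + FP) * 100
= 52 / (52 + 30)
= 52 / 82
= 0.6341
= 63.4%

63.4


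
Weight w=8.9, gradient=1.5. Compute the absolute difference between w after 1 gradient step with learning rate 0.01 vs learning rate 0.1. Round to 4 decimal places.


With lr=0.01: w_new = 8.9 - 0.01 * 1.5 = 8.885
With lr=0.1: w_new = 8.9 - 0.1 * 1.5 = 8.75
Absolute difference = |8.885 - 8.75|
= 0.1350

0.1350


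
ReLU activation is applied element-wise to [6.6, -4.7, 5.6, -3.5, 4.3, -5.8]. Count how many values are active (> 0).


ReLU(x) = max(0, x) for each element:
ReLU(6.6) = 6.6
ReLU(-4.7) = 0
ReLU(5.6) = 5.6
ReLU(-3.5) = 0
ReLU(4.3) = 4.3
ReLU(-5.8) = 0
Active neurons (>0): 3

3


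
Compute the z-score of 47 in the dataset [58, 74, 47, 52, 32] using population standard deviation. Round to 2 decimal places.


Mean = (58 + 74 + 47 + 52 + 32) / 5 = 52.6
Variance = sum((x_i - mean)^2) / n = 188.64
Std = sqrt(188.64) = 13.7346
Z = (x - mean) / std
= (47 - 52.6) / 13.7346
= -5.6 / 13.7346
= -0.41

-0.41


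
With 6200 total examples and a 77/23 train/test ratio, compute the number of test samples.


Train samples = 6200 * 77% = 4774
Test samples = 6200 - 4774
= 1426

1426


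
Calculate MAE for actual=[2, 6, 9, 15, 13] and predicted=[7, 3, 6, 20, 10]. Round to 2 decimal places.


Absolute errors: [5, 3, 3, 5, 3]
Sum of absolute errors = 19
MAE = 19 / 5 = 3.80

3.80


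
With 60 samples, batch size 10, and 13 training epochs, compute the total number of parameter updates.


Iterations per epoch = 60 / 10 = 6
Total updates = iterations_per_epoch * epochs
= 6 * 13
= 78

78


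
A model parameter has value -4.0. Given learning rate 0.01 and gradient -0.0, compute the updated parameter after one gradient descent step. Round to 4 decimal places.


w_new = w_old - lr * gradient
= -4.0 - 0.01 * -0.0
= -4.0 - (-0.0)
= -4.0000

-4.0000


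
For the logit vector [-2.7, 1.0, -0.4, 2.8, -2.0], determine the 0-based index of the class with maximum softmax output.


Softmax is a monotonic transformation, so it preserves the argmax.
We need to find the index of the maximum logit.
Index 0: -2.7
Index 1: 1.0
Index 2: -0.4
Index 3: 2.8
Index 4: -2.0
Maximum logit = 2.8 at index 3

3


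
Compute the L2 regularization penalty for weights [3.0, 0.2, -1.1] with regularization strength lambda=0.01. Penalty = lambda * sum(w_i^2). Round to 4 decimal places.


Squaring each weight:
3.0^2 = 9.0
0.2^2 = 0.04
(-1.1)^2 = 1.21
Sum of squares = 10.25
Penalty = 0.01 * 10.25 = 0.1025

0.1025


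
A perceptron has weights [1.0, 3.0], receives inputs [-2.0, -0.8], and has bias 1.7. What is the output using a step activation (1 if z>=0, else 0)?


z = w . x + b
= 1.0*-2.0 + 3.0*-0.8 + 1.7
= -2.0 + -2.4 + 1.7
= -4.4 + 1.7
= -2.7
Since z = -2.7 < 0, output = 0

0


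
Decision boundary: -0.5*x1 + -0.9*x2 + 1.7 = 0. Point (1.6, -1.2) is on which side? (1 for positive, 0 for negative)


Compute -0.5 * 1.6 + -0.9 * -1.2 + 1.7
= -0.8 + 1.08 + 1.7
= 1.98
Since 1.98 >= 0, the point is on the positive side.

1


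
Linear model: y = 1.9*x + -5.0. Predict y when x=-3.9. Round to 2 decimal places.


y = 1.9 * -3.9 + (-5.0)
= -7.41 + (-5.0)
= -12.41

-12.41


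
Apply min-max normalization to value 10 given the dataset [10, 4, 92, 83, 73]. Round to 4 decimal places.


Min = 4, Max = 92
Range = 92 - 4 = 88
Scaled = (x - min) / (max - min)
= (10 - 4) / 88
= 6 / 88
= 0.0682

0.0682


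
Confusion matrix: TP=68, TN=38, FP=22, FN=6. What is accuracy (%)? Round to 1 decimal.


Accuracy = (TP + TN) / (TP + TN + FP + FN) * 100
= (68 + 38) / (68 + 38 + 22 + 6)
= 106 / 134
= 0.791
= 79.1%

79.1


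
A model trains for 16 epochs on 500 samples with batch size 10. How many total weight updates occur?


Iterations per epoch = 500 / 10 = 50
Total updates = iterations_per_epoch * epochs
= 50 * 16
= 800

800


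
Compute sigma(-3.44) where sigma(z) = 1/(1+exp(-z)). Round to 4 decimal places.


sigmoid(z) = 1 / (1 + exp(-z))
exp(-(-3.44)) = exp(3.44) = 31.187
1 + 31.187 = 32.187
1 / 32.187 = 0.0311

0.0311


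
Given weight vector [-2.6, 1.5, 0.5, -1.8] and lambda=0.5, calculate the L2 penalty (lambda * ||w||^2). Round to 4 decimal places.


Squaring each weight:
(-2.6)^2 = 6.76
1.5^2 = 2.25
0.5^2 = 0.25
(-1.8)^2 = 3.24
Sum of squares = 12.5
Penalty = 0.5 * 12.5 = 6.2500

6.2500


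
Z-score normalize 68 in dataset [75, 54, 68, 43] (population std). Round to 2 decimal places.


Mean = (75 + 54 + 68 + 43) / 4 = 60.0
Variance = sum((x_i - mean)^2) / n = 153.5
Std = sqrt(153.5) = 12.3895
Z = (x - mean) / std
= (68 - 60.0) / 12.3895
= 8.0 / 12.3895
= 0.65

0.65


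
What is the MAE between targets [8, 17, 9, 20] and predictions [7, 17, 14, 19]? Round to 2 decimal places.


Absolute errors: [1, 0, 5, 1]
Sum of absolute errors = 7
MAE = 7 / 4 = 1.75

1.75


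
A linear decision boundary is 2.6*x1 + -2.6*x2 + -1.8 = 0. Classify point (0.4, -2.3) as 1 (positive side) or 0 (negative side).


Compute 2.6 * 0.4 + -2.6 * -2.3 + -1.8
= 1.04 + 5.98 + -1.8
= 5.22
Since 5.22 >= 0, the point is on the positive side.

1


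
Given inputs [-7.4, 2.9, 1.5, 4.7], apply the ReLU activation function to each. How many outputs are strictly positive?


ReLU(x) = max(0, x) for each element:
ReLU(-7.4) = 0
ReLU(2.9) = 2.9
ReLU(1.5) = 1.5
ReLU(4.7) = 4.7
Active neurons (>0): 3

3


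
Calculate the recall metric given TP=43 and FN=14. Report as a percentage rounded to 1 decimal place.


Recall = TP / (TP + FN) * 100
= 43 / (43 + 14)
= 43 / 57
= 0.7544
= 75.4%

75.4


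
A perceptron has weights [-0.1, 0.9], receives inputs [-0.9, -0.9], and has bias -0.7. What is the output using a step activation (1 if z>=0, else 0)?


z = w . x + b
= -0.1*-0.9 + 0.9*-0.9 + -0.7
= 0.09 + -0.81 + -0.7
= -0.72 + -0.7
= -1.42
Since z = -1.42 < 0, output = 0

0


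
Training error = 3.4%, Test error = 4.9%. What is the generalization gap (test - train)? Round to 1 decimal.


Generalization gap = test_error - train_error
= 4.9 - 3.4
= 1.5%
A small gap suggests good generalization.

1.5


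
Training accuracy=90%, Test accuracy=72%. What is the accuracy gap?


Gap = train_accuracy - test_accuracy
= 90 - 72
= 18%
This gap suggests the model is overfitting.

18


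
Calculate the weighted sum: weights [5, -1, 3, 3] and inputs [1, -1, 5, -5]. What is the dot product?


Element-wise products:
5 * 1 = 5
-1 * -1 = 1
3 * 5 = 15
3 * -5 = -15
Sum = 5 + 1 + 15 + -15
= 6

6


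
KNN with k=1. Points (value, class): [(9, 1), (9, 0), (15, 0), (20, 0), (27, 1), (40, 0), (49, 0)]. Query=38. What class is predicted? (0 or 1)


Distances from query 38:
Point 40 (class 0): distance = 2
K=1 nearest neighbors: classes = [0]
Votes for class 1: 0 / 1
Majority vote => class 0

0


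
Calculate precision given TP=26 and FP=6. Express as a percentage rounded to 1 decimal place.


Precision = TP / (TP + FP) * 100
= 26 / (26 + 6)
= 26 / 32
= 0.8125
= 81.3%

81.3


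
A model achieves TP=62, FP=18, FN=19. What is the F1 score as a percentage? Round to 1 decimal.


Precision = TP / (TP + FP) = 62 / 80 = 0.775
Recall = TP / (TP + FN) = 62 / 81 = 0.7654
F1 = 2 * P * R / (P + R)
= 2 * 0.775 * 0.7654 / (0.775 + 0.7654)
= 1.1864 / 1.5404
= 0.7702
As percentage: 77.0%

77.0


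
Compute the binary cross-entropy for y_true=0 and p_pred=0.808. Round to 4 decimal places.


For y=0: Loss = -log(1-p)
= -log(1 - 0.808)
= -log(0.192)
= -(-1.6503)
= 1.6503

1.6503


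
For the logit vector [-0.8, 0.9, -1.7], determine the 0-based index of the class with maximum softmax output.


Softmax is a monotonic transformation, so it preserves the argmax.
We need to find the index of the maximum logit.
Index 0: -0.8
Index 1: 0.9
Index 2: -1.7
Maximum logit = 0.9 at index 1

1


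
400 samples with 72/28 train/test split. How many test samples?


Train samples = 400 * 72% = 288
Test samples = 400 - 288
= 112

112


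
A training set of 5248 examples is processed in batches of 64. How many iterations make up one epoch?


Iterations per epoch = dataset_size / batch_size
= 5248 / 64
= 82

82


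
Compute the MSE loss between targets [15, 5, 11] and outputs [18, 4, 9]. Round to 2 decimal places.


Differences: [-3, 1, 2]
Squared errors: [9, 1, 4]
Sum of squared errors = 14
MSE = 14 / 3 = 4.67

4.67


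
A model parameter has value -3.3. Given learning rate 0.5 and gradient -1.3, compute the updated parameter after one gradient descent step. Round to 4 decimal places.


w_new = w_old - lr * gradient
= -3.3 - 0.5 * -1.3
= -3.3 - (-0.65)
= -2.6500

-2.6500


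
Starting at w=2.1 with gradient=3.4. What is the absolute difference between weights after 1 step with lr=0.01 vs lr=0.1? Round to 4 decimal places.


With lr=0.01: w_new = 2.1 - 0.01 * 3.4 = 2.066
With lr=0.1: w_new = 2.1 - 0.1 * 3.4 = 1.76
Absolute difference = |2.066 - 1.76|
= 0.3060

0.3060


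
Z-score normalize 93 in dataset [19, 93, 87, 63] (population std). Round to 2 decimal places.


Mean = (19 + 93 + 87 + 63) / 4 = 65.5
Variance = sum((x_i - mean)^2) / n = 846.75
Std = sqrt(846.75) = 29.099
Z = (x - mean) / std
= (93 - 65.5) / 29.099
= 27.5 / 29.099
= 0.95

0.95


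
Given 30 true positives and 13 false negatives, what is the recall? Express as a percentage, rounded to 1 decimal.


Recall = TP / (TP + FN) * 100
= 30 / (30 + 13)
= 30 / 43
= 0.6977
= 69.8%

69.8


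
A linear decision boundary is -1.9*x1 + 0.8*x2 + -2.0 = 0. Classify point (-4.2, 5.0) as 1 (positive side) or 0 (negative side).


Compute -1.9 * -4.2 + 0.8 * 5.0 + -2.0
= 7.98 + 4.0 + -2.0
= 9.98
Since 9.98 >= 0, the point is on the positive side.

1


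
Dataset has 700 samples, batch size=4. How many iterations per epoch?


Iterations per epoch = dataset_size / batch_size
= 700 / 4
= 175

175


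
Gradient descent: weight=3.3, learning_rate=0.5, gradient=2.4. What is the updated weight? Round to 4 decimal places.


w_new = w_old - lr * gradient
= 3.3 - 0.5 * 2.4
= 3.3 - (1.2)
= 2.1000

2.1000


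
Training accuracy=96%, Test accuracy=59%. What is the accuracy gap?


Gap = train_accuracy - test_accuracy
= 96 - 59
= 37%
This large gap strongly indicates overfitting.

37


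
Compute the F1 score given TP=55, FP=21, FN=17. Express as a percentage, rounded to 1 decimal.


Precision = TP / (TP + FP) = 55 / 76 = 0.7237
Recall = TP / (TP + FN) = 55 / 72 = 0.7639
F1 = 2 * P * R / (P + R)
= 2 * 0.7237 * 0.7639 / (0.7237 + 0.7639)
= 1.1056 / 1.4876
= 0.7432
As percentage: 74.3%

74.3


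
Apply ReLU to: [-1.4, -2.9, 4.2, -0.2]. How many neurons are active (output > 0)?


ReLU(x) = max(0, x) for each element:
ReLU(-1.4) = 0
ReLU(-2.9) = 0
ReLU(4.2) = 4.2
ReLU(-0.2) = 0
Active neurons (>0): 1

1


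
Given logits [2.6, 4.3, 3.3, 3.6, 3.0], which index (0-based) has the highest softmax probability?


Softmax is a monotonic transformation, so it preserves the argmax.
We need to find the index of the maximum logit.
Index 0: 2.6
Index 1: 4.3
Index 2: 3.3
Index 3: 3.6
Index 4: 3.0
Maximum logit = 4.3 at index 1

1


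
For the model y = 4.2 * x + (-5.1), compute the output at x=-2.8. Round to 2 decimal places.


y = 4.2 * -2.8 + (-5.1)
= -11.76 + (-5.1)
= -16.86

-16.86


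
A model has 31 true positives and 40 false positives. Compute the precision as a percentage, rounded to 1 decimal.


Precision = TP / (TP + FP) * 100
= 31 / (31 + 40)
= 31 / 71
= 0.4366
= 43.7%

43.7


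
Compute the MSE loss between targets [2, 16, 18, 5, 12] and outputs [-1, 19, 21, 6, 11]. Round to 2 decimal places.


Differences: [3, -3, -3, -1, 1]
Squared errors: [9, 9, 9, 1, 1]
Sum of squared errors = 29
MSE = 29 / 5 = 5.80

5.80


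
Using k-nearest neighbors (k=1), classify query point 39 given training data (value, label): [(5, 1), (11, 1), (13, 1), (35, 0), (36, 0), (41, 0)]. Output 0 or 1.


Distances from query 39:
Point 41 (class 0): distance = 2
K=1 nearest neighbors: classes = [0]
Votes for class 1: 0 / 1
Majority vote => class 0

0


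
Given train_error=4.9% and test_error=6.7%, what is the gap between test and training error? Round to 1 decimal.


Generalization gap = test_error - train_error
= 6.7 - 4.9
= 1.8%
A small gap suggests good generalization.

1.8


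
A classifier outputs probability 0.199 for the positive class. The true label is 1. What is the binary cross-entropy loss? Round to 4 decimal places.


For y=1: Loss = -log(p)
= -log(0.199)
= -(-1.6145)
= 1.6145

1.6145


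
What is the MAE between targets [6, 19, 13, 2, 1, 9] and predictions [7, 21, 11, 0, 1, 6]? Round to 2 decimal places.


Absolute errors: [1, 2, 2, 2, 0, 3]
Sum of absolute errors = 10
MAE = 10 / 6 = 1.67

1.67


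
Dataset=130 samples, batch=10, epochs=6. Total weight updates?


Iterations per epoch = 130 / 10 = 13
Total updates = iterations_per_epoch * epochs
= 13 * 6
= 78

78


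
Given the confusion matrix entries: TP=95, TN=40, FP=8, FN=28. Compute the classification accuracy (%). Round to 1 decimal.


Accuracy = (TP + TN) / (TP + TN + FP + FN) * 100
= (95 + 40) / (95 + 40 + 8 + 28)
= 135 / 171
= 0.7895
= 78.9%

78.9


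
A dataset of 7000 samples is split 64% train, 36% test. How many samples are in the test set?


Train samples = 7000 * 64% = 4480
Test samples = 7000 - 4480
= 2520

2520


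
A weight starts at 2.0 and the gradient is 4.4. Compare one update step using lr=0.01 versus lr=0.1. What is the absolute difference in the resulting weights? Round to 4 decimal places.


With lr=0.01: w_new = 2.0 - 0.01 * 4.4 = 1.956
With lr=0.1: w_new = 2.0 - 0.1 * 4.4 = 1.56
Absolute difference = |1.956 - 1.56|
= 0.3960

0.3960


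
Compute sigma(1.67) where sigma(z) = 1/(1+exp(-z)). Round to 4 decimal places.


sigmoid(z) = 1 / (1 + exp(-z))
exp(-(1.67)) = exp(-1.67) = 0.1882
1 + 0.1882 = 1.1882
1 / 1.1882 = 0.8416

0.8416


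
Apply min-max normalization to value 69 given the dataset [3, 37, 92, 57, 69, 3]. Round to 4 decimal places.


Min = 3, Max = 92
Range = 92 - 3 = 89
Scaled = (x - min) / (max - min)
= (69 - 3) / 89
= 66 / 89
= 0.7416

0.7416


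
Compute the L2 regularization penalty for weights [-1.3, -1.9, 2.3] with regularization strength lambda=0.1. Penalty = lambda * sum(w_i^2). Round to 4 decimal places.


Squaring each weight:
(-1.3)^2 = 1.69
(-1.9)^2 = 3.61
2.3^2 = 5.29
Sum of squares = 10.59
Penalty = 0.1 * 10.59 = 1.0590

1.0590


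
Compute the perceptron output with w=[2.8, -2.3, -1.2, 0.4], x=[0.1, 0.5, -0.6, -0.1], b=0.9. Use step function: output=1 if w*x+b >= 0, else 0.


z = w . x + b
= 2.8*0.1 + -2.3*0.5 + -1.2*-0.6 + 0.4*-0.1 + 0.9
= 0.28 + -1.15 + 0.72 + -0.04 + 0.9
= -0.19 + 0.9
= 0.71
Since z = 0.71 >= 0, output = 1

1


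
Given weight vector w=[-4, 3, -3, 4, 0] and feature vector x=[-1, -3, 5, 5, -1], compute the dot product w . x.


Element-wise products:
-4 * -1 = 4
3 * -3 = -9
-3 * 5 = -15
4 * 5 = 20
0 * -1 = 0
Sum = 4 + -9 + -15 + 20 + 0
= 0

0


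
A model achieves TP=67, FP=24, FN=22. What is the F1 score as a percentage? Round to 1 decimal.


Precision = TP / (TP + FP) = 67 / 91 = 0.7363
Recall = TP / (TP + FN) = 67 / 89 = 0.7528
F1 = 2 * P * R / (P + R)
= 2 * 0.7363 * 0.7528 / (0.7363 + 0.7528)
= 1.1085 / 1.4891
= 0.7444
As percentage: 74.4%

74.4


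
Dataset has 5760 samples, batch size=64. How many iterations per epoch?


Iterations per epoch = dataset_size / batch_size
= 5760 / 64
= 90

90


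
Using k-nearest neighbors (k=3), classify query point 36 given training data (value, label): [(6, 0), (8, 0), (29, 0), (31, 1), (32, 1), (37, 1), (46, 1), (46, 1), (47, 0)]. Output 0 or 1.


Distances from query 36:
Point 37 (class 1): distance = 1
Point 32 (class 1): distance = 4
Point 31 (class 1): distance = 5
K=3 nearest neighbors: classes = [1, 1, 1]
Votes for class 1: 3 / 3
Majority vote => class 1

1


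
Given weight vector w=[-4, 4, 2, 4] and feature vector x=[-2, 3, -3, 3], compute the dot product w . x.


Element-wise products:
-4 * -2 = 8
4 * 3 = 12
2 * -3 = -6
4 * 3 = 12
Sum = 8 + 12 + -6 + 12
= 26

26


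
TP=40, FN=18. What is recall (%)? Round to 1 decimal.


Recall = TP / (TP + FN) * 100
= 40 / (40 + 18)
= 40 / 58
= 0.6897
= 69.0%

69.0


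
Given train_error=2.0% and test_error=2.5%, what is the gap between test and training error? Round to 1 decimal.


Generalization gap = test_error - train_error
= 2.5 - 2.0
= 0.5%
A small gap suggests good generalization.

0.5


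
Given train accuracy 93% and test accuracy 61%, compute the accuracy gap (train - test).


Gap = train_accuracy - test_accuracy
= 93 - 61
= 32%
This large gap strongly indicates overfitting.

32


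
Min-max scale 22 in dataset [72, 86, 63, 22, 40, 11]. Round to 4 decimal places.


Min = 11, Max = 86
Range = 86 - 11 = 75
Scaled = (x - min) / (max - min)
= (22 - 11) / 75
= 11 / 75
= 0.1467

0.1467


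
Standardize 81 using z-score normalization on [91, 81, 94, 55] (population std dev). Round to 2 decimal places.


Mean = (91 + 81 + 94 + 55) / 4 = 80.25
Variance = sum((x_i - mean)^2) / n = 235.6875
Std = sqrt(235.6875) = 15.3521
Z = (x - mean) / std
= (81 - 80.25) / 15.3521
= 0.75 / 15.3521
= 0.05

0.05


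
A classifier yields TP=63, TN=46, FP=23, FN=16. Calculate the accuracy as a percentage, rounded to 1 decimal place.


Accuracy = (TP + TN) / (TP + TN + FP + FN) * 100
= (63 + 46) / (63 + 46 + 23 + 16)
= 109 / 148
= 0.7365
= 73.6%

73.6


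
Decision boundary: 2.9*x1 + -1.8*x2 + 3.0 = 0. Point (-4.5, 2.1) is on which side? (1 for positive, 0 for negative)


Compute 2.9 * -4.5 + -1.8 * 2.1 + 3.0
= -13.05 + -3.78 + 3.0
= -13.83
Since -13.83 < 0, the point is on the negative side.

0


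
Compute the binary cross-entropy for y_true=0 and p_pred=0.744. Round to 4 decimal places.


For y=0: Loss = -log(1-p)
= -log(1 - 0.744)
= -log(0.256)
= -(-1.3626)
= 1.3626

1.3626


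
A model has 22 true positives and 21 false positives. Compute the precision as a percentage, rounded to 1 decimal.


Precision = TP / (TP + FP) * 100
= 22 / (22 + 21)
= 22 / 43
= 0.5116
= 51.2%

51.2


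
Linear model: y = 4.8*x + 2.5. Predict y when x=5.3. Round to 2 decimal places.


y = 4.8 * 5.3 + (2.5)
= 25.44 + (2.5)
= 27.94

27.94


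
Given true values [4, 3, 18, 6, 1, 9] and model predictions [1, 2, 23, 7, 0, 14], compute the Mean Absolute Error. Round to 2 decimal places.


Absolute errors: [3, 1, 5, 1, 1, 5]
Sum of absolute errors = 16
MAE = 16 / 6 = 2.67

2.67


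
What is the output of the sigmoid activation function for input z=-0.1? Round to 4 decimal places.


sigmoid(z) = 1 / (1 + exp(-z))
exp(-(-0.1)) = exp(0.1) = 1.1052
1 + 1.1052 = 2.1052
1 / 2.1052 = 0.4750

0.4750


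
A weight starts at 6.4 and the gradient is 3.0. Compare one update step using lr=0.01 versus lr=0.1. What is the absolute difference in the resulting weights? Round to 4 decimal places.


With lr=0.01: w_new = 6.4 - 0.01 * 3.0 = 6.37
With lr=0.1: w_new = 6.4 - 0.1 * 3.0 = 6.1
Absolute difference = |6.37 - 6.1|
= 0.2700

0.2700


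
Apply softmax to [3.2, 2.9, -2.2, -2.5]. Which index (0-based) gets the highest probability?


Softmax is a monotonic transformation, so it preserves the argmax.
We need to find the index of the maximum logit.
Index 0: 3.2
Index 1: 2.9
Index 2: -2.2
Index 3: -2.5
Maximum logit = 3.2 at index 0

0


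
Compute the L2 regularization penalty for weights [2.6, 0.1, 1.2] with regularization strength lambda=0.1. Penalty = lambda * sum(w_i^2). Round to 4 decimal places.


Squaring each weight:
2.6^2 = 6.76
0.1^2 = 0.01
1.2^2 = 1.44
Sum of squares = 8.21
Penalty = 0.1 * 8.21 = 0.8210

0.8210


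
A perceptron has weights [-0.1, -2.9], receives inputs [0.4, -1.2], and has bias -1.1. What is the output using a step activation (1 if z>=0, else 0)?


z = w . x + b
= -0.1*0.4 + -2.9*-1.2 + -1.1
= -0.04 + 3.48 + -1.1
= 3.44 + -1.1
= 2.34
Since z = 2.34 >= 0, output = 1

1


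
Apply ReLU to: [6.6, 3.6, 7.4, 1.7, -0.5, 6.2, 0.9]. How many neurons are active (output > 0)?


ReLU(x) = max(0, x) for each element:
ReLU(6.6) = 6.6
ReLU(3.6) = 3.6
ReLU(7.4) = 7.4
ReLU(1.7) = 1.7
ReLU(-0.5) = 0
ReLU(6.2) = 6.2
ReLU(0.9) = 0.9
Active neurons (>0): 6

6


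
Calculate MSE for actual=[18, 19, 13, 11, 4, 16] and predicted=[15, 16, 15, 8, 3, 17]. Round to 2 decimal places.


Differences: [3, 3, -2, 3, 1, -1]
Squared errors: [9, 9, 4, 9, 1, 1]
Sum of squared errors = 33
MSE = 33 / 6 = 5.50

5.50


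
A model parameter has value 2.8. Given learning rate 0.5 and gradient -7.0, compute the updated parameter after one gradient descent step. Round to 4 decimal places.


w_new = w_old - lr * gradient
= 2.8 - 0.5 * -7.0
= 2.8 - (-3.5)
= 6.3000

6.3000


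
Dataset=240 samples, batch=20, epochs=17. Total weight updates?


Iterations per epoch = 240 / 20 = 12
Total updates = iterations_per_epoch * epochs
= 12 * 17
= 204

204


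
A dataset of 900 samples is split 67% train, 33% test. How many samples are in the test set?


Train samples = 900 * 67% = 603
Test samples = 900 - 603
= 297

297


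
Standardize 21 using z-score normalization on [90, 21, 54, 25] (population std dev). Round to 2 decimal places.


Mean = (90 + 21 + 54 + 25) / 4 = 47.5
Variance = sum((x_i - mean)^2) / n = 764.25
Std = sqrt(764.25) = 27.6451
Z = (x - mean) / std
= (21 - 47.5) / 27.6451
= -26.5 / 27.6451
= -0.96

-0.96


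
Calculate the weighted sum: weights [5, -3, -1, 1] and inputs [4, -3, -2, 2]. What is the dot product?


Element-wise products:
5 * 4 = 20
-3 * -3 = 9
-1 * -2 = 2
1 * 2 = 2
Sum = 20 + 9 + 2 + 2
= 33

33


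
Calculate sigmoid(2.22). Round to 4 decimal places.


sigmoid(z) = 1 / (1 + exp(-z))
exp(-(2.22)) = exp(-2.22) = 0.1086
1 + 0.1086 = 1.1086
1 / 1.1086 = 0.9020

0.9020


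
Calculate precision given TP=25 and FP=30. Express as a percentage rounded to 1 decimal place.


Precision = TP / (TP + FP) * 100
= 25 / (25 + 30)
= 25 / 55
= 0.4545
= 45.5%

45.5


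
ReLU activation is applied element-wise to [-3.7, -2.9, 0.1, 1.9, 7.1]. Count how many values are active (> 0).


ReLU(x) = max(0, x) for each element:
ReLU(-3.7) = 0
ReLU(-2.9) = 0
ReLU(0.1) = 0.1
ReLU(1.9) = 1.9
ReLU(7.1) = 7.1
Active neurons (>0): 3

3


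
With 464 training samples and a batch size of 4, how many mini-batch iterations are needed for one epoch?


Iterations per epoch = dataset_size / batch_size
= 464 / 4
= 116

116


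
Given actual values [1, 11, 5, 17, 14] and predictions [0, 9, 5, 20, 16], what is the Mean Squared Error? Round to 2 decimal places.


Differences: [1, 2, 0, -3, -2]
Squared errors: [1, 4, 0, 9, 4]
Sum of squared errors = 18
MSE = 18 / 5 = 3.60

3.60


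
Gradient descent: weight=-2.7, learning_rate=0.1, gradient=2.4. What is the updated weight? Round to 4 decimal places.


w_new = w_old - lr * gradient
= -2.7 - 0.1 * 2.4
= -2.7 - (0.24)
= -2.9400

-2.9400


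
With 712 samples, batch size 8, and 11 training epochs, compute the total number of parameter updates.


Iterations per epoch = 712 / 8 = 89
Total updates = iterations_per_epoch * epochs
= 89 * 11
= 979

979


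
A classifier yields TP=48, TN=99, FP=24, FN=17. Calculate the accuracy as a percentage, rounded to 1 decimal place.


Accuracy = (TP + TN) / (TP + TN + FP + FN) * 100
= (48 + 99) / (48 + 99 + 24 + 17)
= 147 / 188
= 0.7819
= 78.2%

78.2


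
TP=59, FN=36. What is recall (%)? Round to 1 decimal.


Recall = TP / (TP + FN) * 100
= 59 / (59 + 36)
= 59 / 95
= 0.6211
= 62.1%

62.1


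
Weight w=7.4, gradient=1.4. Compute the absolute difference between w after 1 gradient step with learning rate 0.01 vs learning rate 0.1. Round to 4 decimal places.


With lr=0.01: w_new = 7.4 - 0.01 * 1.4 = 7.386
With lr=0.1: w_new = 7.4 - 0.1 * 1.4 = 7.26
Absolute difference = |7.386 - 7.26|
= 0.1260

0.1260
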